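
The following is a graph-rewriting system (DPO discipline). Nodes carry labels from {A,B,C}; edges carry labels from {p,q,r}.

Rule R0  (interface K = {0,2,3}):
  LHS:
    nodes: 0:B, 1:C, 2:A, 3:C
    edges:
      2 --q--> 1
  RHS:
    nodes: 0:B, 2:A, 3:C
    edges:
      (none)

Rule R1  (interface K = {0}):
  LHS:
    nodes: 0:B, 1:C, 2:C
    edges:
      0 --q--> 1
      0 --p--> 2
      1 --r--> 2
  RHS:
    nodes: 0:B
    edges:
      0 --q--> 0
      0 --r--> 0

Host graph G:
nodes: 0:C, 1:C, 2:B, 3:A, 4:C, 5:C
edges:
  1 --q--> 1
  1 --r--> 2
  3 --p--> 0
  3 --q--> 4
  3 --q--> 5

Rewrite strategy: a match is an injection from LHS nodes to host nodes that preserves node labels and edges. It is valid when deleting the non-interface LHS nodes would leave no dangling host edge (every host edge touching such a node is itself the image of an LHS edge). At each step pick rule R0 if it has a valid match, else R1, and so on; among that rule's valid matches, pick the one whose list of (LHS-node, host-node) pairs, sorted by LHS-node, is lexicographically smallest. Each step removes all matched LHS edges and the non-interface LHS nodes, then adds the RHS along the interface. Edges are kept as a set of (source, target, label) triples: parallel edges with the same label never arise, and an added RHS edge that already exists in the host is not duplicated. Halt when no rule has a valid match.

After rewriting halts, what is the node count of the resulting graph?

[0] host  ⇒  6 nodes, 5 edges  {1-q->1 1-r->2 3-p->0 3-q->4 3-q->5}
[1] R0 @ {0↦2, 1↦4, 2↦3, 3↦0}  ⇒  5 nodes, 4 edges  {1-q->1 1-r->2 3-p->0 3-q->5}
[2] R0 @ {0↦2, 1↦5, 2↦3, 3↦0}  ⇒  4 nodes, 3 edges  {1-q->1 1-r->2 3-p->0}
halt: no rule applies after step 2
NF nodes: {0:C, 1:C, 2:B, 3:A}

Answer: 4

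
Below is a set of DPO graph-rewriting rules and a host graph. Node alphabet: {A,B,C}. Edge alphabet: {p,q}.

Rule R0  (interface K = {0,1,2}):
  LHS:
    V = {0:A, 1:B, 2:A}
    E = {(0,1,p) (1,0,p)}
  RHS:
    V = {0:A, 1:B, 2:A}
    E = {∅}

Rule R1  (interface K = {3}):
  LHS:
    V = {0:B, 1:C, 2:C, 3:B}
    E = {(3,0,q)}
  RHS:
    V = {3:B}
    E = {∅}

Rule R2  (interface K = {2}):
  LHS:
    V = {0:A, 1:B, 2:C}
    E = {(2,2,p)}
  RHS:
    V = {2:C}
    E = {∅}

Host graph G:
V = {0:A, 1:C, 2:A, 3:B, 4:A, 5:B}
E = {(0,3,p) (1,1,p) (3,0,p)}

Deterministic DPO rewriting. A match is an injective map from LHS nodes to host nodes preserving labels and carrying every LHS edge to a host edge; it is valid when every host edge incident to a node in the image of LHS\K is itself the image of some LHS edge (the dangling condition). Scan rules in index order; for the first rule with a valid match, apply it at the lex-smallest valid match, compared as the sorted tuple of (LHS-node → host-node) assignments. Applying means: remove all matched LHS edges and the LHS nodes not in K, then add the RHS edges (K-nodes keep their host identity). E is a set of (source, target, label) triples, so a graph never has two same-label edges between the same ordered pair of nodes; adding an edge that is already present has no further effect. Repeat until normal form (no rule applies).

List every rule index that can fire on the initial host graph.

Answer: [R0,R2]

Derivation:
R0: 2 valid matches — {0↦0, 1↦3, 2↦2}, {0↦0, 1↦3, 2↦4}
R1: no valid match — LHS pattern not found
R2: 2 valid matches — {0↦2, 1↦5, 2↦1}, {0↦4, 1↦5, 2↦1}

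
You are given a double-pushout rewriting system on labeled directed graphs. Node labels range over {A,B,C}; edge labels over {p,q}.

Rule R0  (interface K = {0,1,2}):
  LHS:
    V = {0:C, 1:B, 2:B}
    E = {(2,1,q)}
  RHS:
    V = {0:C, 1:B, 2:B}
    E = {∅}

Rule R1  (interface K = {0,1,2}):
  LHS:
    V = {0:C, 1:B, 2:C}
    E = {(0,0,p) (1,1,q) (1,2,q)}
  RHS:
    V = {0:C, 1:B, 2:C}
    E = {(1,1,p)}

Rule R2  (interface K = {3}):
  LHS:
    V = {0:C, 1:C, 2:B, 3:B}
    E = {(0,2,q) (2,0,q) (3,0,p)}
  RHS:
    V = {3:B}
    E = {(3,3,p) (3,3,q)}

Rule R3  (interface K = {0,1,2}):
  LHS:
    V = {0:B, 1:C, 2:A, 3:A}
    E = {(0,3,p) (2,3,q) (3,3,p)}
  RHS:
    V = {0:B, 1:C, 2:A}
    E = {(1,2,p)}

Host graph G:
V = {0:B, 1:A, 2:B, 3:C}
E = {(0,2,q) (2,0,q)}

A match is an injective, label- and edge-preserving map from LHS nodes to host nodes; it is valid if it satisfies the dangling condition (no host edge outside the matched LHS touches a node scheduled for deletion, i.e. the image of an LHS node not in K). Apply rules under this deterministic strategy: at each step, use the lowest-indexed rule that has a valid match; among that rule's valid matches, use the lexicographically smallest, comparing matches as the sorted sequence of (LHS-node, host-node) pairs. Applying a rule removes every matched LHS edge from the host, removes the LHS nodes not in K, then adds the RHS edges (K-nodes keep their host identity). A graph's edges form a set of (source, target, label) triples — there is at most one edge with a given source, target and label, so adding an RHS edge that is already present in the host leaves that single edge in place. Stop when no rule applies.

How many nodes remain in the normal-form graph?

[0] host  ⇒  4 nodes, 2 edges  {0-q->2 2-q->0}
[1] R0 @ {0↦3, 1↦0, 2↦2}  ⇒  4 nodes, 1 edges  {0-q->2}
[2] R0 @ {0↦3, 1↦2, 2↦0}  ⇒  4 nodes, 0 edges  {∅}
final graph: no rule applies after step 2
NF nodes: {0:B, 1:A, 2:B, 3:C}

Answer: 4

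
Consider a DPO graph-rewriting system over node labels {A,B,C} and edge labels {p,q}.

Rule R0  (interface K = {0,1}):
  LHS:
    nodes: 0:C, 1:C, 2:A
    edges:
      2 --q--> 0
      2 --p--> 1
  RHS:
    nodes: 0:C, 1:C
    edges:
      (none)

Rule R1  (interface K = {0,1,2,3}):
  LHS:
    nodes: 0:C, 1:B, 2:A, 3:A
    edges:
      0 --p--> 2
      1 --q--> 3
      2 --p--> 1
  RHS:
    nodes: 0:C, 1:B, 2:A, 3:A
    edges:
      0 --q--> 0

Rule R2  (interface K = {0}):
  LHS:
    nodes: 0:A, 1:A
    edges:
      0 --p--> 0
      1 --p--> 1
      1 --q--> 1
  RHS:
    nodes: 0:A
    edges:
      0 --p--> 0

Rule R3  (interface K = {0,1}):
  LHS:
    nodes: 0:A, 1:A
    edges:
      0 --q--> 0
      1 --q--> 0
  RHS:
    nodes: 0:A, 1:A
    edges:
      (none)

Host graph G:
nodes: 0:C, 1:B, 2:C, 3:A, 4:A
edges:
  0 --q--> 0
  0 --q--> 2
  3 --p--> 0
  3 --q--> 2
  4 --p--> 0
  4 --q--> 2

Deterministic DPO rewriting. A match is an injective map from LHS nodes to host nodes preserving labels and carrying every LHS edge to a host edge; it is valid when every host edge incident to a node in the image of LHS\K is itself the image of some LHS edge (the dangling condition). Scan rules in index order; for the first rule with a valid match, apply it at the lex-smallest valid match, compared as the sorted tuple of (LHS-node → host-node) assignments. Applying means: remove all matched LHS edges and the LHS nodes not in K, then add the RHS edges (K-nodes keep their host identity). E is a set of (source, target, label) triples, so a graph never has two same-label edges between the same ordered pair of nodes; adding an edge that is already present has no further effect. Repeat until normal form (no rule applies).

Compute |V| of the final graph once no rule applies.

[0] host  ⇒  5 nodes, 6 edges  {0-q->0 0-q->2 3-p->0 3-q->2 4-p->0 4-q->2}
[1] R0 @ {0↦2, 1↦0, 2↦3}  ⇒  4 nodes, 4 edges  {0-q->0 0-q->2 4-p->0 4-q->2}
[2] R0 @ {0↦2, 1↦0, 2↦4}  ⇒  3 nodes, 2 edges  {0-q->0 0-q->2}
normal form: no rule applies after step 2
NF nodes: {0:C, 1:B, 2:C}

Answer: 3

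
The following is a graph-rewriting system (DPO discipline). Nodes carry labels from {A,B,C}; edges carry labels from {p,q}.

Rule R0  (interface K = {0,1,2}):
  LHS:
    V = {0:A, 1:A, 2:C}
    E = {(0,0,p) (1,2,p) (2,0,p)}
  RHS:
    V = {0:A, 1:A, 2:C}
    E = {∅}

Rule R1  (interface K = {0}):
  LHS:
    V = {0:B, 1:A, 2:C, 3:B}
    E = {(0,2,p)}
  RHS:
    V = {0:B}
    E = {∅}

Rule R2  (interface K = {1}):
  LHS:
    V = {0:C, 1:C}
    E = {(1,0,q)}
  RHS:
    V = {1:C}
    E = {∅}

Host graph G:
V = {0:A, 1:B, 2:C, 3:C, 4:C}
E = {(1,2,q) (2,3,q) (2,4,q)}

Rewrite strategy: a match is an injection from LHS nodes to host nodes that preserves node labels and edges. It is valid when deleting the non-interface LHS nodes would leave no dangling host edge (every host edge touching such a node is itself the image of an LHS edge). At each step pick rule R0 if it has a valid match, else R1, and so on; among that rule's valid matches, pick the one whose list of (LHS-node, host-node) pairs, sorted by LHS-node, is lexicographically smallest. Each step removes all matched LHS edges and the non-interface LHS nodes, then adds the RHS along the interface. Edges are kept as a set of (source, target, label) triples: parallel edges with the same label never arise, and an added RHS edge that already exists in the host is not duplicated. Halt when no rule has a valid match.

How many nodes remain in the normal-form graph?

Answer: 3

Derivation:
start.  V:5 E:3  edges: 1-q->2 2-q->3 2-q->4
1. fire R2 via {0↦3, 1↦2}  →  V:4 E:2  edges: 1-q->2 2-q->4
2. fire R2 via {0↦4, 1↦2}  →  V:3 E:1  edges: 1-q->2
halt: no rule applies after step 2
NF nodes: {0:A, 1:B, 2:C}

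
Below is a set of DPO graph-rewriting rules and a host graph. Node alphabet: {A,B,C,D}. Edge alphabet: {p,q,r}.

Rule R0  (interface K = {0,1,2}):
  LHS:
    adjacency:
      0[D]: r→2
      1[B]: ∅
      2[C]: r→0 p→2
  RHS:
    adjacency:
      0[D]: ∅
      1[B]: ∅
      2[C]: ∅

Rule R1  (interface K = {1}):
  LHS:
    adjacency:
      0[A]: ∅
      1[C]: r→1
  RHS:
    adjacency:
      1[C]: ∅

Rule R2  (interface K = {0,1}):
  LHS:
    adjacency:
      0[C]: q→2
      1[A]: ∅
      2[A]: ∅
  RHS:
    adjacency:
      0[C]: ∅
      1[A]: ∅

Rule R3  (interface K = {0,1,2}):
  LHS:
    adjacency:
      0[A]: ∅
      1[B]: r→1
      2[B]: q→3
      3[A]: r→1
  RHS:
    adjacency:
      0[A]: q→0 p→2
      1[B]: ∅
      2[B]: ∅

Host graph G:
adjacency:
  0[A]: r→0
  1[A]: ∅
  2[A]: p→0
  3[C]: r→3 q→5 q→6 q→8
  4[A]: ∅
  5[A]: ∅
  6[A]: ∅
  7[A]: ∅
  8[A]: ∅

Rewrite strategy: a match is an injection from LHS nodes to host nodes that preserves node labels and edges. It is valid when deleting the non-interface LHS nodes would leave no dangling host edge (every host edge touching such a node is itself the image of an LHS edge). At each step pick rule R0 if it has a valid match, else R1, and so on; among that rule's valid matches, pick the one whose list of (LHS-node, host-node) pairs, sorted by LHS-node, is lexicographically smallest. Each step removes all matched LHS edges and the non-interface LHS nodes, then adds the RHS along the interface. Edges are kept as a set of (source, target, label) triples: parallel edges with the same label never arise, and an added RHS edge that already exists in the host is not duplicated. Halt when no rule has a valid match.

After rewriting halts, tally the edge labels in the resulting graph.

initial: |V|=9 |E|=6  E = 0-r->0 2-p->0 3-r->3 3-q->5 3-q->6 3-q->8
step 1: apply R1 at {0↦1, 1↦3}  → |V|=8 |E|=5  E = 0-r->0 2-p->0 3-q->5 3-q->6 3-q->8
step 2: apply R2 at {0↦3, 1↦0, 2↦5}  → |V|=7 |E|=4  E = 0-r->0 2-p->0 3-q->6 3-q->8
step 3: apply R2 at {0↦3, 1↦0, 2↦6}  → |V|=6 |E|=3  E = 0-r->0 2-p->0 3-q->8
step 4: apply R2 at {0↦3, 1↦0, 2↦8}  → |V|=5 |E|=2  E = 0-r->0 2-p->0
final graph: no rule applies after step 4
NF edges: [(0, 0, 'r'), (2, 0, 'p')]

Answer: p:1 r:1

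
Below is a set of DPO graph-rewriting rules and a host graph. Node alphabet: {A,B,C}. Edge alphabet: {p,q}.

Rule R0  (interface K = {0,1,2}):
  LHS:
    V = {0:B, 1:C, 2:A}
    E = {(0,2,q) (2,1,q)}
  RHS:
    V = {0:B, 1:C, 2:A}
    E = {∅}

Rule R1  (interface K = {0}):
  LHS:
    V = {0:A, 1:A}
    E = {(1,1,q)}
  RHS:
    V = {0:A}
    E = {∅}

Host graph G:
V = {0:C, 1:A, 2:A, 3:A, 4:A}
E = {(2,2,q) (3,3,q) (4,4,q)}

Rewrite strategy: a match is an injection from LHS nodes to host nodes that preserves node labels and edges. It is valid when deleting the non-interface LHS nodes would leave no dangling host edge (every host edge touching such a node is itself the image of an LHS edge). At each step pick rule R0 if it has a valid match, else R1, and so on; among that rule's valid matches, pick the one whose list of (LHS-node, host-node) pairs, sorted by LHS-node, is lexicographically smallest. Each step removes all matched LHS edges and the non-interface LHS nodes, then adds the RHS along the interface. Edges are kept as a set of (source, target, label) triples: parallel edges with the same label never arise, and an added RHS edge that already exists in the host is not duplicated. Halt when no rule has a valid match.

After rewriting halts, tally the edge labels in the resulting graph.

start.  V:5 E:3  edges: 2-q->2 3-q->3 4-q->4
1. fire R1 via {0↦1, 1↦2}  →  V:4 E:2  edges: 3-q->3 4-q->4
2. fire R1 via {0↦1, 1↦3}  →  V:3 E:1  edges: 4-q->4
3. fire R1 via {0↦1, 1↦4}  →  V:2 E:0  edges: ∅
final graph: no rule applies after step 3
NF edges: []

Answer: (no edges)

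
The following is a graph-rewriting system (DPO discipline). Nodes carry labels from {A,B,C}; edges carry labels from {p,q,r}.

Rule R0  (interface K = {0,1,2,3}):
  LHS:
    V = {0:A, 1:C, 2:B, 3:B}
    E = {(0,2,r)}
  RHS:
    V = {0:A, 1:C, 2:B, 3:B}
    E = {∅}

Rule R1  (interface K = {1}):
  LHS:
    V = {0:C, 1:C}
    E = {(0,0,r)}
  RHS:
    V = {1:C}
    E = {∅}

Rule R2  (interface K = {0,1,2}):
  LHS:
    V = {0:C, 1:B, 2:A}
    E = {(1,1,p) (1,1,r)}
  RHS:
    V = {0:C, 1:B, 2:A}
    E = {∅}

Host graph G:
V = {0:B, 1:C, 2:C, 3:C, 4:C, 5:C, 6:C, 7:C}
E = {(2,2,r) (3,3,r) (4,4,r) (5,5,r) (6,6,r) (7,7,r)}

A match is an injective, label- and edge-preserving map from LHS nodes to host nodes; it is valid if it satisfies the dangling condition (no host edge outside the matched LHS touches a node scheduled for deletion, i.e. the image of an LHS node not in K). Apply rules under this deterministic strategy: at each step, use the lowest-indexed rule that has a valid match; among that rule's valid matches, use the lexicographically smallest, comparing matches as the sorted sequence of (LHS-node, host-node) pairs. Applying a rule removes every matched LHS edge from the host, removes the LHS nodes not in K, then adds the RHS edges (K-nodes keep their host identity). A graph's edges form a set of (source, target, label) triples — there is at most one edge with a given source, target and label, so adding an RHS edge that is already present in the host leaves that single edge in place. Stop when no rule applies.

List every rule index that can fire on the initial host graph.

R0: no valid match — LHS pattern not found
R1: 36 valid matches — {0↦2, 1↦1}, {0↦2, 1↦3}, {0↦2, 1↦4} (+33 more)
R2: no valid match — LHS pattern not found

Answer: [R1]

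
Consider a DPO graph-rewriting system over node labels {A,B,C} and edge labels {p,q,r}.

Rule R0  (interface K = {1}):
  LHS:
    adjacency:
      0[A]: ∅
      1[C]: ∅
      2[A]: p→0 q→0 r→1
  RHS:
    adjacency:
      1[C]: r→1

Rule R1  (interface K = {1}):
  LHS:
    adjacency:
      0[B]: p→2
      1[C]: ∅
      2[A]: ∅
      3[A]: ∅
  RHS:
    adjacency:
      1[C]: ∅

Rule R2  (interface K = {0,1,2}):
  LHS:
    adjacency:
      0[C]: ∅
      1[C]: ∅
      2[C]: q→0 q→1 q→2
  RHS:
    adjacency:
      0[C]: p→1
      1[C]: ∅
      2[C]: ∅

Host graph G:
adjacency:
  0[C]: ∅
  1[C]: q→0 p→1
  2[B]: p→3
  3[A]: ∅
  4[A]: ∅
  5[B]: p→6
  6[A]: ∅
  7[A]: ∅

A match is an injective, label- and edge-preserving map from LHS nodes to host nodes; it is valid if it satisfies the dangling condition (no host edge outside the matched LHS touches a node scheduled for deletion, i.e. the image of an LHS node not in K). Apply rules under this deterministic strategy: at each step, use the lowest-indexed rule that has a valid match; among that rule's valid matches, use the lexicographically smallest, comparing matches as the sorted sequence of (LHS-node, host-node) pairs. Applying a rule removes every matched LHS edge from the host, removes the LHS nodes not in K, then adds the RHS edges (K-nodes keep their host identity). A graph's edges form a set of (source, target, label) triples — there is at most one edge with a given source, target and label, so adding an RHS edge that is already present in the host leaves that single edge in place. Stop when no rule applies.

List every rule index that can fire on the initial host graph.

Answer: [R1]

Derivation:
R0: no valid match — LHS pattern not found
R1: 8 valid matches — {0↦2, 1↦0, 2↦3, 3↦4}, {0↦2, 1↦0, 2↦3, 3↦7}, {0↦2, 1↦1, 2↦3, 3↦4} (+5 more)
R2: no valid match — LHS pattern not found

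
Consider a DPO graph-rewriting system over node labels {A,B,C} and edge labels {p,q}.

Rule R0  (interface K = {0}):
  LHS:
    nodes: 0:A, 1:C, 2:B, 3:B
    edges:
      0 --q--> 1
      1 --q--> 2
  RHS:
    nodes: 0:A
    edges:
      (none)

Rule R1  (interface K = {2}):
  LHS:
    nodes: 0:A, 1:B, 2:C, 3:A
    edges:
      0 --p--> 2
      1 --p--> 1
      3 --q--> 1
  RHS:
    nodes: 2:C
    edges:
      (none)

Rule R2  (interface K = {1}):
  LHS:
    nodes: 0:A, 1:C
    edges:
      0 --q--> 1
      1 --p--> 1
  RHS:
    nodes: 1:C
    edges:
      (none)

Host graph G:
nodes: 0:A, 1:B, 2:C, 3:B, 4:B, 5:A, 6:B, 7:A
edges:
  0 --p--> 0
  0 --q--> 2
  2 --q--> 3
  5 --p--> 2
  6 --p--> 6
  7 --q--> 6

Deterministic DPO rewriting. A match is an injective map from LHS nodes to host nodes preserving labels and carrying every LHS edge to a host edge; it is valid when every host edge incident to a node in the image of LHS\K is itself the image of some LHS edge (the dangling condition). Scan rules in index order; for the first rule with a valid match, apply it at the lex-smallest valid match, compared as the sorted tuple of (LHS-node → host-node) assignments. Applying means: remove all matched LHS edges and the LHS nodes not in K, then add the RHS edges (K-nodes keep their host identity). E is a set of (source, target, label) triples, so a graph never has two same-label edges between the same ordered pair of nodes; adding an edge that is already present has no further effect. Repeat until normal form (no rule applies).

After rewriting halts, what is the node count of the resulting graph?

initial: |V|=8 |E|=6  E = 0-p->0 0-q->2 2-q->3 5-p->2 6-p->6 7-q->6
step 1: apply R1 at {0↦5, 1↦6, 2↦2, 3↦7}  → |V|=5 |E|=3  E = 0-p->0 0-q->2 2-q->3
step 2: apply R0 at {0↦0, 1↦2, 2↦3, 3↦1}  → |V|=2 |E|=1  E = 0-p->0
final graph: no rule applies after step 2
NF nodes: {0:A, 4:B}

Answer: 2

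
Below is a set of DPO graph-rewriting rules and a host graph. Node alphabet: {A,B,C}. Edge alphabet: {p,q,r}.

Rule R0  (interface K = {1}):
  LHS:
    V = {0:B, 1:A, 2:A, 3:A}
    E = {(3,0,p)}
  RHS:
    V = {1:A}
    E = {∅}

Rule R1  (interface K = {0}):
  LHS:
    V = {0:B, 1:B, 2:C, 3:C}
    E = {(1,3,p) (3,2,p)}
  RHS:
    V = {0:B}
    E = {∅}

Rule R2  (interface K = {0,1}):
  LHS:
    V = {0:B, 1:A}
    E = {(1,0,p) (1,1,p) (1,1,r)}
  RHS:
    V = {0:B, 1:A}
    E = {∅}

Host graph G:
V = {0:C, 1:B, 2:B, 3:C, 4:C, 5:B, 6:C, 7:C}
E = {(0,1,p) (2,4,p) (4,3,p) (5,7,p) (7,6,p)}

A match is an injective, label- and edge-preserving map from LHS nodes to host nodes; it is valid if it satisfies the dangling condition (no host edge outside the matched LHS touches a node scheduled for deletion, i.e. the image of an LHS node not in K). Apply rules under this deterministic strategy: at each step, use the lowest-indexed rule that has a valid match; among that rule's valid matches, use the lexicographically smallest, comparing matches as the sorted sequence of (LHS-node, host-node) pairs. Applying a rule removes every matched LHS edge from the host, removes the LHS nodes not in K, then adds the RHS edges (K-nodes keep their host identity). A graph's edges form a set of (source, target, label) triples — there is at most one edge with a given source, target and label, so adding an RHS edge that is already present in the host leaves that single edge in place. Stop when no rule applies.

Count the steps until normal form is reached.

Answer: 2

Steps:
[0] host  ⇒  8 nodes, 5 edges  {0-p->1 2-p->4 4-p->3 5-p->7 7-p->6}
[1] R1 @ {0↦1, 1↦2, 2↦3, 3↦4}  ⇒  5 nodes, 3 edges  {0-p->1 5-p->7 7-p->6}
[2] R1 @ {0↦1, 1↦5, 2↦6, 3↦7}  ⇒  2 nodes, 1 edges  {0-p->1}
halt: no rule applies after step 2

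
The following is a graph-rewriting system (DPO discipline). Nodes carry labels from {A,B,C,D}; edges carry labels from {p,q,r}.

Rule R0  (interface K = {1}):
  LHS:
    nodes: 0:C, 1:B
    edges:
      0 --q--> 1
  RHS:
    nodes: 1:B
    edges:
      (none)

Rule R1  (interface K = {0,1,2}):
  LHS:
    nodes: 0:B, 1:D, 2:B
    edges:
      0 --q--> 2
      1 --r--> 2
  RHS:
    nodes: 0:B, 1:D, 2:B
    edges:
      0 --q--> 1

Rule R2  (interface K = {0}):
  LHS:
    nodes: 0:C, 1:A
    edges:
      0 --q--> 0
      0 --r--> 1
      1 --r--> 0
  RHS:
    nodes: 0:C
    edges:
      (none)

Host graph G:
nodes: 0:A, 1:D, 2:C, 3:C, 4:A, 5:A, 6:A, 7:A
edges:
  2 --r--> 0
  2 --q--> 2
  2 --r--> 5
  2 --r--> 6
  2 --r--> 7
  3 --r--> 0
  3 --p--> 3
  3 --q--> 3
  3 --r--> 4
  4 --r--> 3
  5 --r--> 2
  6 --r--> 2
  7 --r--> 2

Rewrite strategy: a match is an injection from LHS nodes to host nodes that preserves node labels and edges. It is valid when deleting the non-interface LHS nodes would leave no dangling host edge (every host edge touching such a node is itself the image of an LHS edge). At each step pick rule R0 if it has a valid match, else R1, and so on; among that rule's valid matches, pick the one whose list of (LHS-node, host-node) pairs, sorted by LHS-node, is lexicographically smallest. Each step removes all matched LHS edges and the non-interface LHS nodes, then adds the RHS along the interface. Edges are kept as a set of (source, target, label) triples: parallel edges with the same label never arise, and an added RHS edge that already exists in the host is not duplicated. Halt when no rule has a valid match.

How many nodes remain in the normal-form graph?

start.  V:8 E:13  edges: 2-r->0 2-q->2 2-r->5 2-r->6 2-r->7 3-r->0 3-p->3 3-q->3 3-r->4 4-r->3 5-r->2 6-r->2 7-r->2
1. fire R2 via {0↦2, 1↦5}  →  V:7 E:10  edges: 2-r->0 2-r->6 2-r->7 3-r->0 3-p->3 3-q->3 3-r->4 4-r->3 6-r->2 7-r->2
2. fire R2 via {0↦3, 1↦4}  →  V:6 E:7  edges: 2-r->0 2-r->6 2-r->7 3-r->0 3-p->3 6-r->2 7-r->2
normal form: no rule applies after step 2
NF nodes: {0:A, 1:D, 2:C, 3:C, 6:A, 7:A}

Answer: 6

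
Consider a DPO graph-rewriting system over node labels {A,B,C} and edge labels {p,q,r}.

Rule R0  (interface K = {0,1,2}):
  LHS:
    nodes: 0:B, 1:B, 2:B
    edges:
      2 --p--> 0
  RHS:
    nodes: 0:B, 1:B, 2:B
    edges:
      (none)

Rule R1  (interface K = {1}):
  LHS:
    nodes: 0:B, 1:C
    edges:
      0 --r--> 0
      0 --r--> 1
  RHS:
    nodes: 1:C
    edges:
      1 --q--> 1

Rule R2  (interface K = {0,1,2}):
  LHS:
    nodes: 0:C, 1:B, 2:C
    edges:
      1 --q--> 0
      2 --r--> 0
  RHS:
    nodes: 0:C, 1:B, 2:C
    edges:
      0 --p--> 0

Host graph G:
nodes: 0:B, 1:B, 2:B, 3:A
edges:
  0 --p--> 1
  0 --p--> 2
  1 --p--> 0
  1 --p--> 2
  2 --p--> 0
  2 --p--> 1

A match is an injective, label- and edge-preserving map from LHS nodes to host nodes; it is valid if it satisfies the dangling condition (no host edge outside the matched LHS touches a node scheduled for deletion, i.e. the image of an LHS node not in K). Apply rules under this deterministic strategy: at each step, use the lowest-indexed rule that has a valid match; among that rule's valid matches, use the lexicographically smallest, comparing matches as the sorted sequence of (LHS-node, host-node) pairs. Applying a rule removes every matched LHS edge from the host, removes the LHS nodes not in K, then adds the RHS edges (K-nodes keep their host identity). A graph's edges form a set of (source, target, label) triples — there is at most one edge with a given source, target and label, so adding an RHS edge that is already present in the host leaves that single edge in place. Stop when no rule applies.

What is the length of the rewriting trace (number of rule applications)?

[0] host  ⇒  4 nodes, 6 edges  {0-p->1 0-p->2 1-p->0 1-p->2 2-p->0 2-p->1}
[1] R0 @ {0↦0, 1↦1, 2↦2}  ⇒  4 nodes, 5 edges  {0-p->1 0-p->2 1-p->0 1-p->2 2-p->1}
[2] R0 @ {0↦0, 1↦2, 2↦1}  ⇒  4 nodes, 4 edges  {0-p->1 0-p->2 1-p->2 2-p->1}
[3] R0 @ {0↦1, 1↦0, 2↦2}  ⇒  4 nodes, 3 edges  {0-p->1 0-p->2 1-p->2}
[4] R0 @ {0↦1, 1↦2, 2↦0}  ⇒  4 nodes, 2 edges  {0-p->2 1-p->2}
[5] R0 @ {0↦2, 1↦0, 2↦1}  ⇒  4 nodes, 1 edges  {0-p->2}
[6] R0 @ {0↦2, 1↦1, 2↦0}  ⇒  4 nodes, 0 edges  {∅}
final graph: no rule applies after step 6

Answer: 6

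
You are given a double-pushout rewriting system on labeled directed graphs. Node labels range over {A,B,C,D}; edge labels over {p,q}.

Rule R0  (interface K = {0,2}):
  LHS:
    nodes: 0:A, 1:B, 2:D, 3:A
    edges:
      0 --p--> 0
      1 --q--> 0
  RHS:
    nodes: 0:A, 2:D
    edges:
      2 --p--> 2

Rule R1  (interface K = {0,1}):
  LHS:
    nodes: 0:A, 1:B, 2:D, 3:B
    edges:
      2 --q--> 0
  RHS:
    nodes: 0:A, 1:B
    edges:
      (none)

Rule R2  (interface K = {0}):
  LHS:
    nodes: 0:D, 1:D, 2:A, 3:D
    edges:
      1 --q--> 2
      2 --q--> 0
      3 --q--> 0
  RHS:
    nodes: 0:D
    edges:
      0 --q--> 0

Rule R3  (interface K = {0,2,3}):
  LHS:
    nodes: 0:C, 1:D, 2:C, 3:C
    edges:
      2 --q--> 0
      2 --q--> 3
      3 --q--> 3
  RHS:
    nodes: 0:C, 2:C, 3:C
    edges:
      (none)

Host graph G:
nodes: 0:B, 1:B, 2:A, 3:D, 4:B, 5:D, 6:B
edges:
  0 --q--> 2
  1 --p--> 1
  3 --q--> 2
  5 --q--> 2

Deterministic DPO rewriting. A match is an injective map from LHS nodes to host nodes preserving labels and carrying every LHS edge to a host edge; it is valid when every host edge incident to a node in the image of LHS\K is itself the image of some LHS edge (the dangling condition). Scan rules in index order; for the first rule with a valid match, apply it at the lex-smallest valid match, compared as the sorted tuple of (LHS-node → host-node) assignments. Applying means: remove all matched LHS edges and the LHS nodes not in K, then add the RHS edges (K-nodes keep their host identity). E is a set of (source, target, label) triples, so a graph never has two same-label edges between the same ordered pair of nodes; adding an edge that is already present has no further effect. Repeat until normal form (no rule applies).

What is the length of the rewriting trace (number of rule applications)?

Answer: 2

Steps:
[0] host  ⇒  7 nodes, 4 edges  {0-q->2 1-p->1 3-q->2 5-q->2}
[1] R1 @ {0↦2, 1↦0, 2↦3, 3↦4}  ⇒  5 nodes, 3 edges  {0-q->2 1-p->1 5-q->2}
[2] R1 @ {0↦2, 1↦0, 2↦5, 3↦6}  ⇒  3 nodes, 2 edges  {0-q->2 1-p->1}
final graph: no rule applies after step 2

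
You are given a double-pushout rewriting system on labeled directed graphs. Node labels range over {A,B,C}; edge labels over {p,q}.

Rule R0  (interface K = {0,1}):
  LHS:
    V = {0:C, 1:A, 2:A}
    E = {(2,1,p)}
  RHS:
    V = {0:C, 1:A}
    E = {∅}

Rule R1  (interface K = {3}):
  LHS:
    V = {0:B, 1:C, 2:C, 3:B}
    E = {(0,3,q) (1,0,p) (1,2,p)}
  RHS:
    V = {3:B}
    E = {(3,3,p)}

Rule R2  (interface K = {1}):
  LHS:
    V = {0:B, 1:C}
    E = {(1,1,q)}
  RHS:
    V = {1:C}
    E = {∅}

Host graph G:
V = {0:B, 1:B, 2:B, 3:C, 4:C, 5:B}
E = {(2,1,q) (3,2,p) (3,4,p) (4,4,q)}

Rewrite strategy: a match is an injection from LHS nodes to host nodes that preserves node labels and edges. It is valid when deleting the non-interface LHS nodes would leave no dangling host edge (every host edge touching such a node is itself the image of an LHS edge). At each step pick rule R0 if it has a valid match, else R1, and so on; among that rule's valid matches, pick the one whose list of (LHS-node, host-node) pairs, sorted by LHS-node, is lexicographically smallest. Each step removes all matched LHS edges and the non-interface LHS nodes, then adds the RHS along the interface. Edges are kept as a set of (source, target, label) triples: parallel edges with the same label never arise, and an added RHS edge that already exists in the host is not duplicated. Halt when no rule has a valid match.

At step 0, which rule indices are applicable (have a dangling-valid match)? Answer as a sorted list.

R0: no valid match — LHS pattern not found
R1: no valid match — 1 raw match, all fail dangling condition
R2: 2 valid matches — {0↦0, 1↦4}, {0↦5, 1↦4}

Answer: [R2]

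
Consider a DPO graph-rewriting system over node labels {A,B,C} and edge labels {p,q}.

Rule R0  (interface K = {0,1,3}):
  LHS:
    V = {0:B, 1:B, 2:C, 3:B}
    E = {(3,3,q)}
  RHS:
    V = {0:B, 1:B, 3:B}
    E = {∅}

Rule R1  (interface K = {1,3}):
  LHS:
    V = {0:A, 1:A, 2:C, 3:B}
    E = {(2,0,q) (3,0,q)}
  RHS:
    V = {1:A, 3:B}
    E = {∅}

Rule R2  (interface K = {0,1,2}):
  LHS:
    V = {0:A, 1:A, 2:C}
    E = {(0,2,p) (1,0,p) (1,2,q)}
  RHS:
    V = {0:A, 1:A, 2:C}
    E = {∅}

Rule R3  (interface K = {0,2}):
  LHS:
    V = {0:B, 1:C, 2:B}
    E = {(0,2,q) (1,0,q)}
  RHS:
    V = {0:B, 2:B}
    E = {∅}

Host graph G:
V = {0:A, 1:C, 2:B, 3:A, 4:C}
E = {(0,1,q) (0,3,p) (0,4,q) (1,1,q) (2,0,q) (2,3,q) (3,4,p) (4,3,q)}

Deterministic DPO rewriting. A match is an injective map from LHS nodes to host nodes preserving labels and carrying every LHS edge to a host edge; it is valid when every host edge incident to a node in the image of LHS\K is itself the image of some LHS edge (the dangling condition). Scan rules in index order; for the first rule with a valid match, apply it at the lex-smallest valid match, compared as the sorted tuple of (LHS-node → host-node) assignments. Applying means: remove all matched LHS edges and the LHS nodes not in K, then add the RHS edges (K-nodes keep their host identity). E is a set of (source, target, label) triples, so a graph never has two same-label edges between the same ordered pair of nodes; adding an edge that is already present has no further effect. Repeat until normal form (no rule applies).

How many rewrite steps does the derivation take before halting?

start.  V:5 E:8  edges: 0-q->1 0-p->3 0-q->4 1-q->1 2-q->0 2-q->3 3-p->4 4-q->3
1. fire R2 via {0↦3, 1↦0, 2↦4}  →  V:5 E:5  edges: 0-q->1 1-q->1 2-q->0 2-q->3 4-q->3
2. fire R1 via {0↦3, 1↦0, 2↦4, 3↦2}  →  V:3 E:3  edges: 0-q->1 1-q->1 2-q->0
halt: no rule applies after step 2

Answer: 2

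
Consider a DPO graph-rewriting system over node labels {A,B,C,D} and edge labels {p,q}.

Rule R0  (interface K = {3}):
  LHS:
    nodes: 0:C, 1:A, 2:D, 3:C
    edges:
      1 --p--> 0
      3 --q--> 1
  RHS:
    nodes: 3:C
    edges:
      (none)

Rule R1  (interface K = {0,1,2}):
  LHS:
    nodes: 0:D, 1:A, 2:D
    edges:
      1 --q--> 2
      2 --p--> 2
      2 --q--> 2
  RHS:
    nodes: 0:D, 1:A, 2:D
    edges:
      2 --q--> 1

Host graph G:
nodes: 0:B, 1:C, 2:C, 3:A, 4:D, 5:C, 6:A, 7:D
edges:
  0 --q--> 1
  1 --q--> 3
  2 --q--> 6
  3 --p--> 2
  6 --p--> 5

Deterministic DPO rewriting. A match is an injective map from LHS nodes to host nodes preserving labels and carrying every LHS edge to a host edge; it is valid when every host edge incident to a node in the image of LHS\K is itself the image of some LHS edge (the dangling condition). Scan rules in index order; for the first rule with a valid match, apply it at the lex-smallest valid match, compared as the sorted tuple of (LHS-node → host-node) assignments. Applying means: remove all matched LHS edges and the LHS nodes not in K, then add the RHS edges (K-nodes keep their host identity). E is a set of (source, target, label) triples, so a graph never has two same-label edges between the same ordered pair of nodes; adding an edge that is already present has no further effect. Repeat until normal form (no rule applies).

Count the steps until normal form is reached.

Answer: 2

Derivation:
start.  V:8 E:5  edges: 0-q->1 1-q->3 2-q->6 3-p->2 6-p->5
1. fire R0 via {0↦5, 1↦6, 2↦4, 3↦2}  →  V:5 E:3  edges: 0-q->1 1-q->3 3-p->2
2. fire R0 via {0↦2, 1↦3, 2↦7, 3↦1}  →  V:2 E:1  edges: 0-q->1
final graph: no rule applies after step 2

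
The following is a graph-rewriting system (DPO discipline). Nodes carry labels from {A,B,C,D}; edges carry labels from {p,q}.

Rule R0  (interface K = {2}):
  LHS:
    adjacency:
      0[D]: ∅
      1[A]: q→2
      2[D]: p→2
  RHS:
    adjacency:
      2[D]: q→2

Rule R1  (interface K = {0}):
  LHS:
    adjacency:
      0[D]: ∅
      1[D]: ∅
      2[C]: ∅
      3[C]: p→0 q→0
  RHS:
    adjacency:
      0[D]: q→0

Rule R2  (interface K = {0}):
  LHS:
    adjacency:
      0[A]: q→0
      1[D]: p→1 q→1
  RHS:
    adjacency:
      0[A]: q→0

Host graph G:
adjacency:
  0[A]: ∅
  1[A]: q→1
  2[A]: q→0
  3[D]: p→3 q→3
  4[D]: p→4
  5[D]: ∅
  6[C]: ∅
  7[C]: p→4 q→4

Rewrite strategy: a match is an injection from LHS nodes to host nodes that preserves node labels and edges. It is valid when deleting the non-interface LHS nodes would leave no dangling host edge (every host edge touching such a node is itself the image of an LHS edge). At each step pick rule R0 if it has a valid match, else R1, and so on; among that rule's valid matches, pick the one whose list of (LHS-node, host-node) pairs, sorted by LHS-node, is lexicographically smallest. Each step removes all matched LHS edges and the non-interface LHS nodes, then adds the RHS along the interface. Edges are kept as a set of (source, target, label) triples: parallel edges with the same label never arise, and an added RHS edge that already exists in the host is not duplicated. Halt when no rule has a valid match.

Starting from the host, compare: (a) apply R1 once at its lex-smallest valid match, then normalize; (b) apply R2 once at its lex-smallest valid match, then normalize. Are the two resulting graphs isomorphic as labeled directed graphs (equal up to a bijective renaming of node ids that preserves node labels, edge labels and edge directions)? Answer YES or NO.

Answer: YES

Derivation:
branch R1-first: apply at {0↦4, 1↦5, 2↦6, 3↦7} → |E|=6, then 2 more step(s) → NF |V|=3 |E|=2 V={0:A, 1:A, 2:A} E=1-q->1 2-q->0
branch R2-first: apply at {0↦1, 1↦3} → |E|=5, then 2 more step(s) → NF |V|=3 |E|=2 V={0:A, 1:A, 2:A} E=1-q->1 2-q->0
graphs isomorphic (equal up to label-preserving node renaming)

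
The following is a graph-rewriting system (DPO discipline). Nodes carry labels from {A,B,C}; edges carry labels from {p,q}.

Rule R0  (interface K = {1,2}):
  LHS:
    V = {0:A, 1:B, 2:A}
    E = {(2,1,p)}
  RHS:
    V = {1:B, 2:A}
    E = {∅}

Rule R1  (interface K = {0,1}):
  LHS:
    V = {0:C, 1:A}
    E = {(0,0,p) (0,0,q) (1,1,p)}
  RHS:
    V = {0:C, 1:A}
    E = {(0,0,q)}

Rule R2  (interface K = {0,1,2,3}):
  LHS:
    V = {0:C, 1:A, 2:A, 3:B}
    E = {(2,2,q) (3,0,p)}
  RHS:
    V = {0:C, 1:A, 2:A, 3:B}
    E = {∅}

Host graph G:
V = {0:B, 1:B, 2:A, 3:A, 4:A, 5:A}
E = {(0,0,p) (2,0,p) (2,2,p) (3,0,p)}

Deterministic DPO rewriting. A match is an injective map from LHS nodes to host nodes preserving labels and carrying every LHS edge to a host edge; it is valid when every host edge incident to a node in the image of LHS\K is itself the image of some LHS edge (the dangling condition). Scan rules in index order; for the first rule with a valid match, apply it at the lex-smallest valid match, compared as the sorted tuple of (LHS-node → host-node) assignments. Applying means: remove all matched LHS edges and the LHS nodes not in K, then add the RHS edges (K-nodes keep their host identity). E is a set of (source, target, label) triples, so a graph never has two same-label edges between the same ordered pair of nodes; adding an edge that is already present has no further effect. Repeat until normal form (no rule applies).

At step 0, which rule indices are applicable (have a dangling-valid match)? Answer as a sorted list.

R0: 4 valid matches — {0↦4, 1↦0, 2↦2}, {0↦4, 1↦0, 2↦3}, {0↦5, 1↦0, 2↦2} (+1 more)
R1: no valid match — LHS pattern not found
R2: no valid match — LHS pattern not found

Answer: [R0]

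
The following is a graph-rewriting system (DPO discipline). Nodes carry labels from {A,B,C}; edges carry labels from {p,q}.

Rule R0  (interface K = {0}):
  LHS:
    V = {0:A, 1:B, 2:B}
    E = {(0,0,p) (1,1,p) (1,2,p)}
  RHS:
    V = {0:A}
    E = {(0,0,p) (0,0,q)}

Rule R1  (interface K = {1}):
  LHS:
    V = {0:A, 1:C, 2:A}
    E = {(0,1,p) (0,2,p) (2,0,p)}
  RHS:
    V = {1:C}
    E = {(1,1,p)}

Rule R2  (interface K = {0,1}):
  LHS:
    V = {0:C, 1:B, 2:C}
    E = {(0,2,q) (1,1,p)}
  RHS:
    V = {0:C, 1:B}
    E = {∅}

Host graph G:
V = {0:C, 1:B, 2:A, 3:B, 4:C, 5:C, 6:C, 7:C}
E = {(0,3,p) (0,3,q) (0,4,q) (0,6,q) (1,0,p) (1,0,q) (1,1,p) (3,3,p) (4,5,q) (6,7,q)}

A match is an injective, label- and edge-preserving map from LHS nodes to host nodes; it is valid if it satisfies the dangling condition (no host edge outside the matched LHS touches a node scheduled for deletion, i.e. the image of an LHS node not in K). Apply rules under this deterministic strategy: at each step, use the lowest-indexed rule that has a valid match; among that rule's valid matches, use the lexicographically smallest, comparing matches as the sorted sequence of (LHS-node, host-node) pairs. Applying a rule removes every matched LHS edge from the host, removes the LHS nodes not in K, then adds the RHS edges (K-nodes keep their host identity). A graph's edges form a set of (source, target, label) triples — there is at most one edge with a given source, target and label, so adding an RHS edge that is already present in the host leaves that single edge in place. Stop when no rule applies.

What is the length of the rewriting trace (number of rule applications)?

Answer: 2

Derivation:
start.  V:8 E:10  edges: 0-p->3 0-q->3 0-q->4 0-q->6 1-p->0 1-q->0 1-p->1 3-p->3 4-q->5 6-q->7
1. fire R2 via {0↦4, 1↦1, 2↦5}  →  V:7 E:8  edges: 0-p->3 0-q->3 0-q->4 0-q->6 1-p->0 1-q->0 3-p->3 6-q->7
2. fire R2 via {0↦0, 1↦3, 2↦4}  →  V:6 E:6  edges: 0-p->3 0-q->3 0-q->6 1-p->0 1-q->0 6-q->7
halt: no rule applies after step 2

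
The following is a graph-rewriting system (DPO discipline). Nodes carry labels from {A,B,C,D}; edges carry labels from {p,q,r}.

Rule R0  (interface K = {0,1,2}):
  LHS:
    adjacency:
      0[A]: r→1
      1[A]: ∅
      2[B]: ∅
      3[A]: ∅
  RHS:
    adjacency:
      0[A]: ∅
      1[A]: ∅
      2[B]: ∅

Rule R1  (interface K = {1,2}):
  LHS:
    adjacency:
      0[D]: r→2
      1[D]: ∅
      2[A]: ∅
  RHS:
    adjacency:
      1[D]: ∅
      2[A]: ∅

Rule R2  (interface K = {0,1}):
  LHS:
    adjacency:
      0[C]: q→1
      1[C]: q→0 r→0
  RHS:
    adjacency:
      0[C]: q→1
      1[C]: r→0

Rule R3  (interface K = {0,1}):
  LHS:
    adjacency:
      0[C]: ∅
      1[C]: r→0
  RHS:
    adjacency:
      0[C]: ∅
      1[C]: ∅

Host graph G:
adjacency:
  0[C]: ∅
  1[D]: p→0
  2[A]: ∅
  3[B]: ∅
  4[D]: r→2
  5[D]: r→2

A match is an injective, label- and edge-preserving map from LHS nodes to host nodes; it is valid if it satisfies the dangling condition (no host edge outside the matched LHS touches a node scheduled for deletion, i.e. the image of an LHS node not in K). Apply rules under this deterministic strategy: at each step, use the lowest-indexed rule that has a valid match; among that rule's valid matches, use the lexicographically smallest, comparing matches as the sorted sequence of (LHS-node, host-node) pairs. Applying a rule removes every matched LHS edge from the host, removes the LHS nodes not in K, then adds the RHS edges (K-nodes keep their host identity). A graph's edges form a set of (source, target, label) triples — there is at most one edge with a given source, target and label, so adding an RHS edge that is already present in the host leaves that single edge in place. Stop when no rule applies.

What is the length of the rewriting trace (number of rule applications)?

Answer: 2

Rewrite trace:
start.  V:6 E:3  edges: 1-p->0 4-r->2 5-r->2
1. fire R1 via {0↦4, 1↦1, 2↦2}  →  V:5 E:2  edges: 1-p->0 5-r->2
2. fire R1 via {0↦5, 1↦1, 2↦2}  →  V:4 E:1  edges: 1-p->0
normal form: no rule applies after step 2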